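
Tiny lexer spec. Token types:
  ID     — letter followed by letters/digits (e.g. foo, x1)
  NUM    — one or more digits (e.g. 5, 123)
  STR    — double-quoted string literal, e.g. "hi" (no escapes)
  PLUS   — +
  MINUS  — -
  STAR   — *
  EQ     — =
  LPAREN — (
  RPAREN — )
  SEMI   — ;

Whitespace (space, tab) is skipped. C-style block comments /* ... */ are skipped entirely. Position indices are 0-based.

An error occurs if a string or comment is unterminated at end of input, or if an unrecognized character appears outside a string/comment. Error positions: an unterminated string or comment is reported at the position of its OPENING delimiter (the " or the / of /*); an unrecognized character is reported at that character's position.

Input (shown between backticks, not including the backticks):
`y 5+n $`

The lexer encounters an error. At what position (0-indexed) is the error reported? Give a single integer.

pos=0: emit ID 'y' (now at pos=1)
pos=2: emit NUM '5' (now at pos=3)
pos=3: emit PLUS '+'
pos=4: emit ID 'n' (now at pos=5)
pos=6: ERROR — unrecognized char '$'

Answer: 6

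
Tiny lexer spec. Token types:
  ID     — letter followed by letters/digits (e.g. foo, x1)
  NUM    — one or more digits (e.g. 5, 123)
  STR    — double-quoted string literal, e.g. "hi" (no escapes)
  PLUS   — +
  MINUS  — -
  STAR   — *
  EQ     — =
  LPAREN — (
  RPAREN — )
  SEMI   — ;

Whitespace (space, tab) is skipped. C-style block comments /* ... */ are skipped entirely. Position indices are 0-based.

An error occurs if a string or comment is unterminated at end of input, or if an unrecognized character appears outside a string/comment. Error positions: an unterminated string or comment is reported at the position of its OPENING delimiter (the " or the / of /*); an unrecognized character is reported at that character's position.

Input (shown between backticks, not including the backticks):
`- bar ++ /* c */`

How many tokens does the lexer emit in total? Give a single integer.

pos=0: emit MINUS '-'
pos=2: emit ID 'bar' (now at pos=5)
pos=6: emit PLUS '+'
pos=7: emit PLUS '+'
pos=9: enter COMMENT mode (saw '/*')
exit COMMENT mode (now at pos=16)
DONE. 4 tokens: [MINUS, ID, PLUS, PLUS]

Answer: 4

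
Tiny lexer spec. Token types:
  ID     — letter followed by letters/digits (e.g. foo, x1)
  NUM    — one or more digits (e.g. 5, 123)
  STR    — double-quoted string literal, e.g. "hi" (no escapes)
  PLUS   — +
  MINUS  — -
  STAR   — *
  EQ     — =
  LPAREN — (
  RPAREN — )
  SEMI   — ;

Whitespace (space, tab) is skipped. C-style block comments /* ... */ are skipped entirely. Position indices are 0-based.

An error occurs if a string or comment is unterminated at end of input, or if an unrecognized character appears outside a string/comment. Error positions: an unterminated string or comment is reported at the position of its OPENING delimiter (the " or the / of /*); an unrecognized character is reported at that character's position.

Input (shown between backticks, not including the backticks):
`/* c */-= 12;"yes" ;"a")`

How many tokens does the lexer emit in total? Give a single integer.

Answer: 8

Derivation:
pos=0: enter COMMENT mode (saw '/*')
exit COMMENT mode (now at pos=7)
pos=7: emit MINUS '-'
pos=8: emit EQ '='
pos=10: emit NUM '12' (now at pos=12)
pos=12: emit SEMI ';'
pos=13: enter STRING mode
pos=13: emit STR "yes" (now at pos=18)
pos=19: emit SEMI ';'
pos=20: enter STRING mode
pos=20: emit STR "a" (now at pos=23)
pos=23: emit RPAREN ')'
DONE. 8 tokens: [MINUS, EQ, NUM, SEMI, STR, SEMI, STR, RPAREN]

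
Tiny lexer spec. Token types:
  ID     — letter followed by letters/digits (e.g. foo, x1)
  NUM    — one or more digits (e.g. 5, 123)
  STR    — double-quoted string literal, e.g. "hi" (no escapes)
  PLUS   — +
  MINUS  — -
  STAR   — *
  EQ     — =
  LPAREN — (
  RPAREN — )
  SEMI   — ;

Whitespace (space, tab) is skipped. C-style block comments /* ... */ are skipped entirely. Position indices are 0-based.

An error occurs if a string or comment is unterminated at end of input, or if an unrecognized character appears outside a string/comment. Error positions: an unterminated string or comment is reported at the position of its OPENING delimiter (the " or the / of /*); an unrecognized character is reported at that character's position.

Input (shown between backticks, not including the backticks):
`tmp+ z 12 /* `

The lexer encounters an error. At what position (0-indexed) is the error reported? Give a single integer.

Answer: 10

Derivation:
pos=0: emit ID 'tmp' (now at pos=3)
pos=3: emit PLUS '+'
pos=5: emit ID 'z' (now at pos=6)
pos=7: emit NUM '12' (now at pos=9)
pos=10: enter COMMENT mode (saw '/*')
pos=10: ERROR — unterminated comment (reached EOF)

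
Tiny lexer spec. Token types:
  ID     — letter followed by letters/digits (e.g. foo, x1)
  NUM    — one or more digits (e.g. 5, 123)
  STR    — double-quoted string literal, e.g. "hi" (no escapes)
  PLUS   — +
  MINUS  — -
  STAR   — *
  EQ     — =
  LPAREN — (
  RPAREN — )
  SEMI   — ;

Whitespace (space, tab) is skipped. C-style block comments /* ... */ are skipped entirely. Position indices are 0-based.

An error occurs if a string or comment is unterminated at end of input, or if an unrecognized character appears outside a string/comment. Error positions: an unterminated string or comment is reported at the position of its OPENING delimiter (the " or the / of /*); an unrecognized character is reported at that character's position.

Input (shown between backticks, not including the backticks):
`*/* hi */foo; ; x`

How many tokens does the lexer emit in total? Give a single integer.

pos=0: emit STAR '*'
pos=1: enter COMMENT mode (saw '/*')
exit COMMENT mode (now at pos=9)
pos=9: emit ID 'foo' (now at pos=12)
pos=12: emit SEMI ';'
pos=14: emit SEMI ';'
pos=16: emit ID 'x' (now at pos=17)
DONE. 5 tokens: [STAR, ID, SEMI, SEMI, ID]

Answer: 5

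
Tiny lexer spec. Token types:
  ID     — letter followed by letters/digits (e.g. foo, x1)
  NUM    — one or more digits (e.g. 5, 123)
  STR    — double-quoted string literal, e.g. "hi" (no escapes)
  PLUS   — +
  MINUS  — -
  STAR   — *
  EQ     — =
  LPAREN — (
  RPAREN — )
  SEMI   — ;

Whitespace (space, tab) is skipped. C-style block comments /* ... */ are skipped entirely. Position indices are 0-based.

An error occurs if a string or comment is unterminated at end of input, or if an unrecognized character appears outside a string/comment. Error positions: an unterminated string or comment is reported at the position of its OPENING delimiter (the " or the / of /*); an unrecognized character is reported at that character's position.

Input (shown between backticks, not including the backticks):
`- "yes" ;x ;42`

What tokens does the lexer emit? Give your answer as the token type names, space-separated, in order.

pos=0: emit MINUS '-'
pos=2: enter STRING mode
pos=2: emit STR "yes" (now at pos=7)
pos=8: emit SEMI ';'
pos=9: emit ID 'x' (now at pos=10)
pos=11: emit SEMI ';'
pos=12: emit NUM '42' (now at pos=14)
DONE. 6 tokens: [MINUS, STR, SEMI, ID, SEMI, NUM]

Answer: MINUS STR SEMI ID SEMI NUM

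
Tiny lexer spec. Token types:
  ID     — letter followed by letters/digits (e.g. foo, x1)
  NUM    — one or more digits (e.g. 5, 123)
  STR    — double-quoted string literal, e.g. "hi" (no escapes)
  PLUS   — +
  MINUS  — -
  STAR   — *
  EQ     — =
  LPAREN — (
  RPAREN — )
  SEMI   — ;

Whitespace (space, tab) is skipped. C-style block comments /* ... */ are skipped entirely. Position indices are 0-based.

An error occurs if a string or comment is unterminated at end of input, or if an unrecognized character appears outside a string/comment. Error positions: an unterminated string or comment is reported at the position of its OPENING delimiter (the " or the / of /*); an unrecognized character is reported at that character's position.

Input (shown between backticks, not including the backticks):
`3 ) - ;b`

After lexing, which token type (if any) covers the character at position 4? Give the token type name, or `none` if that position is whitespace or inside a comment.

pos=0: emit NUM '3' (now at pos=1)
pos=2: emit RPAREN ')'
pos=4: emit MINUS '-'
pos=6: emit SEMI ';'
pos=7: emit ID 'b' (now at pos=8)
DONE. 5 tokens: [NUM, RPAREN, MINUS, SEMI, ID]
Position 4: char is '-' -> MINUS

Answer: MINUS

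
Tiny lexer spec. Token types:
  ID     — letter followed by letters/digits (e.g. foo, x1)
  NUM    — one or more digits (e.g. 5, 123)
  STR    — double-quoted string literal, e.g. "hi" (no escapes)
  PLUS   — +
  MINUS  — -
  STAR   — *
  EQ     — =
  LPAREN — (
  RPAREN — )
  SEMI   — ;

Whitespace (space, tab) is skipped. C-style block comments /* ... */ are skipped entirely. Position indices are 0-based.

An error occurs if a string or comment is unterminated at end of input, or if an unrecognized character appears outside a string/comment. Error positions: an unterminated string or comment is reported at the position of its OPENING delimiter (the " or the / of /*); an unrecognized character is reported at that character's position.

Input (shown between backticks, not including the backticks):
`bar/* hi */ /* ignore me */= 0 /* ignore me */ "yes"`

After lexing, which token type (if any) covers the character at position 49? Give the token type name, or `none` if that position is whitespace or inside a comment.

pos=0: emit ID 'bar' (now at pos=3)
pos=3: enter COMMENT mode (saw '/*')
exit COMMENT mode (now at pos=11)
pos=12: enter COMMENT mode (saw '/*')
exit COMMENT mode (now at pos=27)
pos=27: emit EQ '='
pos=29: emit NUM '0' (now at pos=30)
pos=31: enter COMMENT mode (saw '/*')
exit COMMENT mode (now at pos=46)
pos=47: enter STRING mode
pos=47: emit STR "yes" (now at pos=52)
DONE. 4 tokens: [ID, EQ, NUM, STR]
Position 49: char is 'e' -> STR

Answer: STR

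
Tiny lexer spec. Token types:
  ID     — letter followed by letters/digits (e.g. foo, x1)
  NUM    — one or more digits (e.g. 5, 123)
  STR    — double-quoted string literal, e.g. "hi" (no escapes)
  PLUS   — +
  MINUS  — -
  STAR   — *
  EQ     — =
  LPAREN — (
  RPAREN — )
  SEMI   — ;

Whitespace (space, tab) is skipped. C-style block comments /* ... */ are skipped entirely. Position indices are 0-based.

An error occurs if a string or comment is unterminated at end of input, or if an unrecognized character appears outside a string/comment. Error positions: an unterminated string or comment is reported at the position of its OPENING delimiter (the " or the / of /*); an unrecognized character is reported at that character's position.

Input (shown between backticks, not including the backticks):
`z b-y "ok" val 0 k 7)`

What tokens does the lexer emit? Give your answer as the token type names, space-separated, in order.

Answer: ID ID MINUS ID STR ID NUM ID NUM RPAREN

Derivation:
pos=0: emit ID 'z' (now at pos=1)
pos=2: emit ID 'b' (now at pos=3)
pos=3: emit MINUS '-'
pos=4: emit ID 'y' (now at pos=5)
pos=6: enter STRING mode
pos=6: emit STR "ok" (now at pos=10)
pos=11: emit ID 'val' (now at pos=14)
pos=15: emit NUM '0' (now at pos=16)
pos=17: emit ID 'k' (now at pos=18)
pos=19: emit NUM '7' (now at pos=20)
pos=20: emit RPAREN ')'
DONE. 10 tokens: [ID, ID, MINUS, ID, STR, ID, NUM, ID, NUM, RPAREN]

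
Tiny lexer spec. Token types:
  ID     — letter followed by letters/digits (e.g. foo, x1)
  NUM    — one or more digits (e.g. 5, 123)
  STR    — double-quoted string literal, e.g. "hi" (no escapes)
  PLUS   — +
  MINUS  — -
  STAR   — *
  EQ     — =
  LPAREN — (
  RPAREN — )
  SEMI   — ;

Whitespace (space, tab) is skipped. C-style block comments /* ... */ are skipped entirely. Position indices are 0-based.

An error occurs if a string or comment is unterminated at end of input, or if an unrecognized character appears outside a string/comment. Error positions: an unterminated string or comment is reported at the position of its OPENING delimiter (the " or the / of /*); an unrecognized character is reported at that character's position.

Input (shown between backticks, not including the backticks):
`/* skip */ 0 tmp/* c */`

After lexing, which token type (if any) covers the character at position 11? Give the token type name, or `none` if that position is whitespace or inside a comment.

pos=0: enter COMMENT mode (saw '/*')
exit COMMENT mode (now at pos=10)
pos=11: emit NUM '0' (now at pos=12)
pos=13: emit ID 'tmp' (now at pos=16)
pos=16: enter COMMENT mode (saw '/*')
exit COMMENT mode (now at pos=23)
DONE. 2 tokens: [NUM, ID]
Position 11: char is '0' -> NUM

Answer: NUM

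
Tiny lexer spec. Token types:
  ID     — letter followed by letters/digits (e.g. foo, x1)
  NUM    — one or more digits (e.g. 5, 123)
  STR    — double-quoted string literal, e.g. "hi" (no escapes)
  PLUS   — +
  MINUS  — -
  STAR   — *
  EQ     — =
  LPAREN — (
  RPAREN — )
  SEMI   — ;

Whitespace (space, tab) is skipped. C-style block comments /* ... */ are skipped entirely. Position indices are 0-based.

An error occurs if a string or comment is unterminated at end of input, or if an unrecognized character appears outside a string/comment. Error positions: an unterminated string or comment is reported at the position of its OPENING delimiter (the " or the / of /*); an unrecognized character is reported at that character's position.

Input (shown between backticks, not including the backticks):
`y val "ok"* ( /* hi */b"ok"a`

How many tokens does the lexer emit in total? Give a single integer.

pos=0: emit ID 'y' (now at pos=1)
pos=2: emit ID 'val' (now at pos=5)
pos=6: enter STRING mode
pos=6: emit STR "ok" (now at pos=10)
pos=10: emit STAR '*'
pos=12: emit LPAREN '('
pos=14: enter COMMENT mode (saw '/*')
exit COMMENT mode (now at pos=22)
pos=22: emit ID 'b' (now at pos=23)
pos=23: enter STRING mode
pos=23: emit STR "ok" (now at pos=27)
pos=27: emit ID 'a' (now at pos=28)
DONE. 8 tokens: [ID, ID, STR, STAR, LPAREN, ID, STR, ID]

Answer: 8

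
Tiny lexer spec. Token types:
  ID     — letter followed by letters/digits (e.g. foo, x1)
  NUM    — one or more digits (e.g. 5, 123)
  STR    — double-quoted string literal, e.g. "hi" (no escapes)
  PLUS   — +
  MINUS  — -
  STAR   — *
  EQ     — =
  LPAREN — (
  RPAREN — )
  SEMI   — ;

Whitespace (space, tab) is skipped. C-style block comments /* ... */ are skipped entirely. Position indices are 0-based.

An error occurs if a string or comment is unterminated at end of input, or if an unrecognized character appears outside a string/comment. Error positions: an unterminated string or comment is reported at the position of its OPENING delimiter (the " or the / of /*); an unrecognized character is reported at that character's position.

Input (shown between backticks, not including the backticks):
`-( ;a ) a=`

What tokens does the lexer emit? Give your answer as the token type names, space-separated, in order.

pos=0: emit MINUS '-'
pos=1: emit LPAREN '('
pos=3: emit SEMI ';'
pos=4: emit ID 'a' (now at pos=5)
pos=6: emit RPAREN ')'
pos=8: emit ID 'a' (now at pos=9)
pos=9: emit EQ '='
DONE. 7 tokens: [MINUS, LPAREN, SEMI, ID, RPAREN, ID, EQ]

Answer: MINUS LPAREN SEMI ID RPAREN ID EQ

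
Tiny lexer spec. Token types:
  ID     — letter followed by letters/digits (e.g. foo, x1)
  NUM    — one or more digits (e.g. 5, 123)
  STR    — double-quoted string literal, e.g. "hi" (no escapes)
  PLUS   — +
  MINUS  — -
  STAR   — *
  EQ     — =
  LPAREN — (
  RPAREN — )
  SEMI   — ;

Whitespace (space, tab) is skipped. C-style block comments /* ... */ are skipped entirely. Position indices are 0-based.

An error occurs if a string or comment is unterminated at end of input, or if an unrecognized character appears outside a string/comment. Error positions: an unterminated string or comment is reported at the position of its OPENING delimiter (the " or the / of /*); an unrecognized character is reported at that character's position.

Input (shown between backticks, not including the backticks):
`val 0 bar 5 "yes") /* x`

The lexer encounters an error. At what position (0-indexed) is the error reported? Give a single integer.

Answer: 19

Derivation:
pos=0: emit ID 'val' (now at pos=3)
pos=4: emit NUM '0' (now at pos=5)
pos=6: emit ID 'bar' (now at pos=9)
pos=10: emit NUM '5' (now at pos=11)
pos=12: enter STRING mode
pos=12: emit STR "yes" (now at pos=17)
pos=17: emit RPAREN ')'
pos=19: enter COMMENT mode (saw '/*')
pos=19: ERROR — unterminated comment (reached EOF)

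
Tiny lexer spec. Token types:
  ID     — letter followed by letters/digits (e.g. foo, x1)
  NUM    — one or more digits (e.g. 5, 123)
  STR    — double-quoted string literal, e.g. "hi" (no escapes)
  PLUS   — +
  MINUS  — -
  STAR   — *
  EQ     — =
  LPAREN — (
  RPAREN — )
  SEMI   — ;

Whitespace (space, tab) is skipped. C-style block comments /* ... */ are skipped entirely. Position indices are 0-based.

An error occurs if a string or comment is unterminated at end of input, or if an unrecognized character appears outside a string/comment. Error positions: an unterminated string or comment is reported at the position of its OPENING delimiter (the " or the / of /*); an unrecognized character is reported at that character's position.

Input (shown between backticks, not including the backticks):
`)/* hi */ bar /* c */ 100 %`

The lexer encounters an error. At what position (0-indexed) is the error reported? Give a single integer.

pos=0: emit RPAREN ')'
pos=1: enter COMMENT mode (saw '/*')
exit COMMENT mode (now at pos=9)
pos=10: emit ID 'bar' (now at pos=13)
pos=14: enter COMMENT mode (saw '/*')
exit COMMENT mode (now at pos=21)
pos=22: emit NUM '100' (now at pos=25)
pos=26: ERROR — unrecognized char '%'

Answer: 26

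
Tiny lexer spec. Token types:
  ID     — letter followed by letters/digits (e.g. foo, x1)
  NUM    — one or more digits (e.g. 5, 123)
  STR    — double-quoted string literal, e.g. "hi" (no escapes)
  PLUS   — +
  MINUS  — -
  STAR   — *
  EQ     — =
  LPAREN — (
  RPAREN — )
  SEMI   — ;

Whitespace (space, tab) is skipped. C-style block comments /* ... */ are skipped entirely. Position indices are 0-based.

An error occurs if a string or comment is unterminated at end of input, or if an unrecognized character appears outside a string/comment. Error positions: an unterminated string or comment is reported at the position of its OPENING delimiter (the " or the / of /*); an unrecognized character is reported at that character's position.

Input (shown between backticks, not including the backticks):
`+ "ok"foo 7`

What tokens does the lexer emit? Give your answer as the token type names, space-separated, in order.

pos=0: emit PLUS '+'
pos=2: enter STRING mode
pos=2: emit STR "ok" (now at pos=6)
pos=6: emit ID 'foo' (now at pos=9)
pos=10: emit NUM '7' (now at pos=11)
DONE. 4 tokens: [PLUS, STR, ID, NUM]

Answer: PLUS STR ID NUM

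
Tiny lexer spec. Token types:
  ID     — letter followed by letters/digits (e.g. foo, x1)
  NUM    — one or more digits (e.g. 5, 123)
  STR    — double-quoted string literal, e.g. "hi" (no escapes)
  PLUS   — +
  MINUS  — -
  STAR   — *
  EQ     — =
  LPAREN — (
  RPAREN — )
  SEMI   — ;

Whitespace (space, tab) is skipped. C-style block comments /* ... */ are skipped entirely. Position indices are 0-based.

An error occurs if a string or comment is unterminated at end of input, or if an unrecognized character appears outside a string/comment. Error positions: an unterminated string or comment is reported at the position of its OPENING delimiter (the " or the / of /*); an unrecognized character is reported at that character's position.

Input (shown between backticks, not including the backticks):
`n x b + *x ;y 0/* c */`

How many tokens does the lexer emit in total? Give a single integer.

pos=0: emit ID 'n' (now at pos=1)
pos=2: emit ID 'x' (now at pos=3)
pos=4: emit ID 'b' (now at pos=5)
pos=6: emit PLUS '+'
pos=8: emit STAR '*'
pos=9: emit ID 'x' (now at pos=10)
pos=11: emit SEMI ';'
pos=12: emit ID 'y' (now at pos=13)
pos=14: emit NUM '0' (now at pos=15)
pos=15: enter COMMENT mode (saw '/*')
exit COMMENT mode (now at pos=22)
DONE. 9 tokens: [ID, ID, ID, PLUS, STAR, ID, SEMI, ID, NUM]

Answer: 9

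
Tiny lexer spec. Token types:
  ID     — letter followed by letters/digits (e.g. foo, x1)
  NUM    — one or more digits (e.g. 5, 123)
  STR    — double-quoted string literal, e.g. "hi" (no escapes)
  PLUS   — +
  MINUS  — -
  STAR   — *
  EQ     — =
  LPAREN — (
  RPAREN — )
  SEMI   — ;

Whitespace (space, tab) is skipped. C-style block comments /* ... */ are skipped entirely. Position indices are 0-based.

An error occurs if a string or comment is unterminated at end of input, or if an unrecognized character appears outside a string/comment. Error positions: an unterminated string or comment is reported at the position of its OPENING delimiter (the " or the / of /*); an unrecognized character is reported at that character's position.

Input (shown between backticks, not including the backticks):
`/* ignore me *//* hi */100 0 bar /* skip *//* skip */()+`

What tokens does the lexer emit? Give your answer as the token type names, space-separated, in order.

Answer: NUM NUM ID LPAREN RPAREN PLUS

Derivation:
pos=0: enter COMMENT mode (saw '/*')
exit COMMENT mode (now at pos=15)
pos=15: enter COMMENT mode (saw '/*')
exit COMMENT mode (now at pos=23)
pos=23: emit NUM '100' (now at pos=26)
pos=27: emit NUM '0' (now at pos=28)
pos=29: emit ID 'bar' (now at pos=32)
pos=33: enter COMMENT mode (saw '/*')
exit COMMENT mode (now at pos=43)
pos=43: enter COMMENT mode (saw '/*')
exit COMMENT mode (now at pos=53)
pos=53: emit LPAREN '('
pos=54: emit RPAREN ')'
pos=55: emit PLUS '+'
DONE. 6 tokens: [NUM, NUM, ID, LPAREN, RPAREN, PLUS]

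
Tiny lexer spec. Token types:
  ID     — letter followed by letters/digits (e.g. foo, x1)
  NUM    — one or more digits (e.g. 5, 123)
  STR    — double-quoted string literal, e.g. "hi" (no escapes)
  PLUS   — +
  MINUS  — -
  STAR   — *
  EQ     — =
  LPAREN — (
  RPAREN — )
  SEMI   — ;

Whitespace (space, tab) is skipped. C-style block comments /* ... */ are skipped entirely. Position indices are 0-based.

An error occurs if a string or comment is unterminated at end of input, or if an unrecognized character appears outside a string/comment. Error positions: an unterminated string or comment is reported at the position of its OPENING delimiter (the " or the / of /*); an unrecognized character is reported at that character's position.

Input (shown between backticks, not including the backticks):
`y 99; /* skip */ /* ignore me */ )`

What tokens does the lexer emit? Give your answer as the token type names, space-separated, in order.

pos=0: emit ID 'y' (now at pos=1)
pos=2: emit NUM '99' (now at pos=4)
pos=4: emit SEMI ';'
pos=6: enter COMMENT mode (saw '/*')
exit COMMENT mode (now at pos=16)
pos=17: enter COMMENT mode (saw '/*')
exit COMMENT mode (now at pos=32)
pos=33: emit RPAREN ')'
DONE. 4 tokens: [ID, NUM, SEMI, RPAREN]

Answer: ID NUM SEMI RPAREN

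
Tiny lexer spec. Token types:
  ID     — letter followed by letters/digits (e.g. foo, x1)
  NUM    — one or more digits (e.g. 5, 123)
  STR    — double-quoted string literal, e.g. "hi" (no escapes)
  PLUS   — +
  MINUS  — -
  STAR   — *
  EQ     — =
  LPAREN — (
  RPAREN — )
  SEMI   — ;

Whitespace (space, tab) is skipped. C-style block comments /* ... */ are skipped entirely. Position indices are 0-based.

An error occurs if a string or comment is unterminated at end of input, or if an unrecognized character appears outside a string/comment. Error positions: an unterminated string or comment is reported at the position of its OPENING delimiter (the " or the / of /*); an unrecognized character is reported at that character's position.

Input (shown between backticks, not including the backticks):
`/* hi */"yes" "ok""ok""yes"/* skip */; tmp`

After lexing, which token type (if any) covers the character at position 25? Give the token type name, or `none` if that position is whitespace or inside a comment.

Answer: STR

Derivation:
pos=0: enter COMMENT mode (saw '/*')
exit COMMENT mode (now at pos=8)
pos=8: enter STRING mode
pos=8: emit STR "yes" (now at pos=13)
pos=14: enter STRING mode
pos=14: emit STR "ok" (now at pos=18)
pos=18: enter STRING mode
pos=18: emit STR "ok" (now at pos=22)
pos=22: enter STRING mode
pos=22: emit STR "yes" (now at pos=27)
pos=27: enter COMMENT mode (saw '/*')
exit COMMENT mode (now at pos=37)
pos=37: emit SEMI ';'
pos=39: emit ID 'tmp' (now at pos=42)
DONE. 6 tokens: [STR, STR, STR, STR, SEMI, ID]
Position 25: char is 's' -> STR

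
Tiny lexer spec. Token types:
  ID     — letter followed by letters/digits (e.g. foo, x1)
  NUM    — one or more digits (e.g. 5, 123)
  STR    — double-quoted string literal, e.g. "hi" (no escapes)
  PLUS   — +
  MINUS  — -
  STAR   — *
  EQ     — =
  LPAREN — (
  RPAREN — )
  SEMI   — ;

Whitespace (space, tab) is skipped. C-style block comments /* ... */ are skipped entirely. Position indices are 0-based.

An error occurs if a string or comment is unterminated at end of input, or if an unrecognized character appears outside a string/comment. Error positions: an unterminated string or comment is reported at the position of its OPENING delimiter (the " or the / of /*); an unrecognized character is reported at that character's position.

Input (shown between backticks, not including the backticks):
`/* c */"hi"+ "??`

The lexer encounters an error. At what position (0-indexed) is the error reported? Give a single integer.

pos=0: enter COMMENT mode (saw '/*')
exit COMMENT mode (now at pos=7)
pos=7: enter STRING mode
pos=7: emit STR "hi" (now at pos=11)
pos=11: emit PLUS '+'
pos=13: enter STRING mode
pos=13: ERROR — unterminated string

Answer: 13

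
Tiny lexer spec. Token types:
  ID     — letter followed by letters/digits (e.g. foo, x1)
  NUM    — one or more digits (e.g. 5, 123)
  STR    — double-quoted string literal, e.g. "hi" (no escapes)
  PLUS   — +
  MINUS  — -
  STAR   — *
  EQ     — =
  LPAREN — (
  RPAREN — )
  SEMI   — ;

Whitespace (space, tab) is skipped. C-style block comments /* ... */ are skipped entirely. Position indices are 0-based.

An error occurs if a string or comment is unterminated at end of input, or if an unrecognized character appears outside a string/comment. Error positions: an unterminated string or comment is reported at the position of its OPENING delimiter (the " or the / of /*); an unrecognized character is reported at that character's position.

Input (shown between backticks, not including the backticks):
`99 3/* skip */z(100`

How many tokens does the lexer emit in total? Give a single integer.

pos=0: emit NUM '99' (now at pos=2)
pos=3: emit NUM '3' (now at pos=4)
pos=4: enter COMMENT mode (saw '/*')
exit COMMENT mode (now at pos=14)
pos=14: emit ID 'z' (now at pos=15)
pos=15: emit LPAREN '('
pos=16: emit NUM '100' (now at pos=19)
DONE. 5 tokens: [NUM, NUM, ID, LPAREN, NUM]

Answer: 5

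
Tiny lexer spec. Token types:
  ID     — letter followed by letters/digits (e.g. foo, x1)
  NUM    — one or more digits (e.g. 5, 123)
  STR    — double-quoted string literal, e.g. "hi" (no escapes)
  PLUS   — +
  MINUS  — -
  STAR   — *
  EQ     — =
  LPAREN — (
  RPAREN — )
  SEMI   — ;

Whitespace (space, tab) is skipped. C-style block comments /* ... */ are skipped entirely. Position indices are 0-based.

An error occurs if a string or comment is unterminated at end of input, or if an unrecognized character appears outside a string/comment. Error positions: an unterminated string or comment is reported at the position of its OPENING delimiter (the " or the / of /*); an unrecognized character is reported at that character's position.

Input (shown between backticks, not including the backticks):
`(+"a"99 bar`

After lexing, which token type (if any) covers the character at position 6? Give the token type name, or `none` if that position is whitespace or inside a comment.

Answer: NUM

Derivation:
pos=0: emit LPAREN '('
pos=1: emit PLUS '+'
pos=2: enter STRING mode
pos=2: emit STR "a" (now at pos=5)
pos=5: emit NUM '99' (now at pos=7)
pos=8: emit ID 'bar' (now at pos=11)
DONE. 5 tokens: [LPAREN, PLUS, STR, NUM, ID]
Position 6: char is '9' -> NUM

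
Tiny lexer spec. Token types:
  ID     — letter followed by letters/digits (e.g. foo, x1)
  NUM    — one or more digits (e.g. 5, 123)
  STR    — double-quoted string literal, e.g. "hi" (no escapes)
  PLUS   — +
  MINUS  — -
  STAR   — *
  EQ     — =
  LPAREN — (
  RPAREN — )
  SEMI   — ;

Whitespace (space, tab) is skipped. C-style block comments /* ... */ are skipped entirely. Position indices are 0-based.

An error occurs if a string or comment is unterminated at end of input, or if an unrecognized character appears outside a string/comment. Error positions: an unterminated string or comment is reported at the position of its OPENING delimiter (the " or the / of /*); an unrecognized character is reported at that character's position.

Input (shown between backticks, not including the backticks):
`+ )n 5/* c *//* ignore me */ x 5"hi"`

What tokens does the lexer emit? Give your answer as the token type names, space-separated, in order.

pos=0: emit PLUS '+'
pos=2: emit RPAREN ')'
pos=3: emit ID 'n' (now at pos=4)
pos=5: emit NUM '5' (now at pos=6)
pos=6: enter COMMENT mode (saw '/*')
exit COMMENT mode (now at pos=13)
pos=13: enter COMMENT mode (saw '/*')
exit COMMENT mode (now at pos=28)
pos=29: emit ID 'x' (now at pos=30)
pos=31: emit NUM '5' (now at pos=32)
pos=32: enter STRING mode
pos=32: emit STR "hi" (now at pos=36)
DONE. 7 tokens: [PLUS, RPAREN, ID, NUM, ID, NUM, STR]

Answer: PLUS RPAREN ID NUM ID NUM STR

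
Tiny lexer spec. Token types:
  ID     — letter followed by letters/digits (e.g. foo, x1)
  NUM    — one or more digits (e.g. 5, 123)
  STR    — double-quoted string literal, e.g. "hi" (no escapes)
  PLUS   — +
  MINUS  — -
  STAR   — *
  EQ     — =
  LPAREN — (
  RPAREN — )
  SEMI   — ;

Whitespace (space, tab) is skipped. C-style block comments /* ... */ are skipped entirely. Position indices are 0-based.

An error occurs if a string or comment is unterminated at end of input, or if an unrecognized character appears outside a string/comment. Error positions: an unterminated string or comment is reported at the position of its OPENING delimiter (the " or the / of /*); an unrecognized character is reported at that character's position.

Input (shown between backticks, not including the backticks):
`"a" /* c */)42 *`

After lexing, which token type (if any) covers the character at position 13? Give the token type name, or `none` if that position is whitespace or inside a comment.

pos=0: enter STRING mode
pos=0: emit STR "a" (now at pos=3)
pos=4: enter COMMENT mode (saw '/*')
exit COMMENT mode (now at pos=11)
pos=11: emit RPAREN ')'
pos=12: emit NUM '42' (now at pos=14)
pos=15: emit STAR '*'
DONE. 4 tokens: [STR, RPAREN, NUM, STAR]
Position 13: char is '2' -> NUM

Answer: NUM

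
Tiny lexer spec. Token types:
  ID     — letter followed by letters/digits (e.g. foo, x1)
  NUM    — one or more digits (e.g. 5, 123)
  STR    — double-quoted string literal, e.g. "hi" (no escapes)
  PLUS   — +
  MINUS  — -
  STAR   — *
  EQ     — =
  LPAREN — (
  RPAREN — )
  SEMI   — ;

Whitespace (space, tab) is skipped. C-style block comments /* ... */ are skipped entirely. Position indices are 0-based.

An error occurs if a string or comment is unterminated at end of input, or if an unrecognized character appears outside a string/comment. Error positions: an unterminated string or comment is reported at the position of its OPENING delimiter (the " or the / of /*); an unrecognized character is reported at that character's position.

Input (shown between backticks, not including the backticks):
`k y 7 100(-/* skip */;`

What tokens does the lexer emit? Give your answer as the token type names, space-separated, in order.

Answer: ID ID NUM NUM LPAREN MINUS SEMI

Derivation:
pos=0: emit ID 'k' (now at pos=1)
pos=2: emit ID 'y' (now at pos=3)
pos=4: emit NUM '7' (now at pos=5)
pos=6: emit NUM '100' (now at pos=9)
pos=9: emit LPAREN '('
pos=10: emit MINUS '-'
pos=11: enter COMMENT mode (saw '/*')
exit COMMENT mode (now at pos=21)
pos=21: emit SEMI ';'
DONE. 7 tokens: [ID, ID, NUM, NUM, LPAREN, MINUS, SEMI]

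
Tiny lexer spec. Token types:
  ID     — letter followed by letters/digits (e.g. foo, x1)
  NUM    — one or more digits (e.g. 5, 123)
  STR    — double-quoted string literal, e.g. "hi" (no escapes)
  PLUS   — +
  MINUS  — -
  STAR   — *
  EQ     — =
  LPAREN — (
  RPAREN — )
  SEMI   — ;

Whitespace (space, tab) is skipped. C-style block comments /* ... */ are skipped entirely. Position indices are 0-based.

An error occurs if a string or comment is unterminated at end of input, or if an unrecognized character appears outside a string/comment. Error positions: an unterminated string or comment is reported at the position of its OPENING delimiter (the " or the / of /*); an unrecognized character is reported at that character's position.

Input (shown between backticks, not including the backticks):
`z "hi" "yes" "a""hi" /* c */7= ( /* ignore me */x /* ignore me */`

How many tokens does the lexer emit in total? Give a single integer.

pos=0: emit ID 'z' (now at pos=1)
pos=2: enter STRING mode
pos=2: emit STR "hi" (now at pos=6)
pos=7: enter STRING mode
pos=7: emit STR "yes" (now at pos=12)
pos=13: enter STRING mode
pos=13: emit STR "a" (now at pos=16)
pos=16: enter STRING mode
pos=16: emit STR "hi" (now at pos=20)
pos=21: enter COMMENT mode (saw '/*')
exit COMMENT mode (now at pos=28)
pos=28: emit NUM '7' (now at pos=29)
pos=29: emit EQ '='
pos=31: emit LPAREN '('
pos=33: enter COMMENT mode (saw '/*')
exit COMMENT mode (now at pos=48)
pos=48: emit ID 'x' (now at pos=49)
pos=50: enter COMMENT mode (saw '/*')
exit COMMENT mode (now at pos=65)
DONE. 9 tokens: [ID, STR, STR, STR, STR, NUM, EQ, LPAREN, ID]

Answer: 9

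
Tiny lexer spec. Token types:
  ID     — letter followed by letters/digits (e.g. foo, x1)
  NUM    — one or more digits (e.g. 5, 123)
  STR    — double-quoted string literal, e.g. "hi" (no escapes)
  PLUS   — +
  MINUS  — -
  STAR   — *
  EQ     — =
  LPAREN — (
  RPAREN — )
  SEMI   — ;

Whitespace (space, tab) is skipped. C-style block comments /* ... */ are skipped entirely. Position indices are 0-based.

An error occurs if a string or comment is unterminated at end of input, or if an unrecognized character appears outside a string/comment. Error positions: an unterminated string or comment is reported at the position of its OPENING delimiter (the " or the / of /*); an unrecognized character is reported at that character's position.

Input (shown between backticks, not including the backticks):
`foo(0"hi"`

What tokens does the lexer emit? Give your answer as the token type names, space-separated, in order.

Answer: ID LPAREN NUM STR

Derivation:
pos=0: emit ID 'foo' (now at pos=3)
pos=3: emit LPAREN '('
pos=4: emit NUM '0' (now at pos=5)
pos=5: enter STRING mode
pos=5: emit STR "hi" (now at pos=9)
DONE. 4 tokens: [ID, LPAREN, NUM, STR]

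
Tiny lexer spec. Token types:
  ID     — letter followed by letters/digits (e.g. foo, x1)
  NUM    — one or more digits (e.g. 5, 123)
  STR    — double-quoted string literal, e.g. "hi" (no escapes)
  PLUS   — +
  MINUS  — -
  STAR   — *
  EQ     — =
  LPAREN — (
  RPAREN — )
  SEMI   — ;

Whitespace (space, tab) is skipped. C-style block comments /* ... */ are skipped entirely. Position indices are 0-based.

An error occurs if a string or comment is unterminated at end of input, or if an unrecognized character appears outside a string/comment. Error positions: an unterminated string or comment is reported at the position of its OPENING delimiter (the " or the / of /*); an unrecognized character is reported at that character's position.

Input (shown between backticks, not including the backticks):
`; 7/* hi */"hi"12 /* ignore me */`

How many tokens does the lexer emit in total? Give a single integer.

pos=0: emit SEMI ';'
pos=2: emit NUM '7' (now at pos=3)
pos=3: enter COMMENT mode (saw '/*')
exit COMMENT mode (now at pos=11)
pos=11: enter STRING mode
pos=11: emit STR "hi" (now at pos=15)
pos=15: emit NUM '12' (now at pos=17)
pos=18: enter COMMENT mode (saw '/*')
exit COMMENT mode (now at pos=33)
DONE. 4 tokens: [SEMI, NUM, STR, NUM]

Answer: 4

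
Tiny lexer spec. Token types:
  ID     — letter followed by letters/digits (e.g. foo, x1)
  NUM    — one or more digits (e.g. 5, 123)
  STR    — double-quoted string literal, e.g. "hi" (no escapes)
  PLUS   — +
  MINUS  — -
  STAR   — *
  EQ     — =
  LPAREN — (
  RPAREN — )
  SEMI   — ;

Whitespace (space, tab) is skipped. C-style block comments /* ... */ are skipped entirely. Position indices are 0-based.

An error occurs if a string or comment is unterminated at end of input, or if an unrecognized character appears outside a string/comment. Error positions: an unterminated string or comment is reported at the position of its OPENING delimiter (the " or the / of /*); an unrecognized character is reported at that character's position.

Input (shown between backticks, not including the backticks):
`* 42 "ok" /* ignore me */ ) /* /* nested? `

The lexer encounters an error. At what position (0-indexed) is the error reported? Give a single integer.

Answer: 28

Derivation:
pos=0: emit STAR '*'
pos=2: emit NUM '42' (now at pos=4)
pos=5: enter STRING mode
pos=5: emit STR "ok" (now at pos=9)
pos=10: enter COMMENT mode (saw '/*')
exit COMMENT mode (now at pos=25)
pos=26: emit RPAREN ')'
pos=28: enter COMMENT mode (saw '/*')
pos=28: ERROR — unterminated comment (reached EOF)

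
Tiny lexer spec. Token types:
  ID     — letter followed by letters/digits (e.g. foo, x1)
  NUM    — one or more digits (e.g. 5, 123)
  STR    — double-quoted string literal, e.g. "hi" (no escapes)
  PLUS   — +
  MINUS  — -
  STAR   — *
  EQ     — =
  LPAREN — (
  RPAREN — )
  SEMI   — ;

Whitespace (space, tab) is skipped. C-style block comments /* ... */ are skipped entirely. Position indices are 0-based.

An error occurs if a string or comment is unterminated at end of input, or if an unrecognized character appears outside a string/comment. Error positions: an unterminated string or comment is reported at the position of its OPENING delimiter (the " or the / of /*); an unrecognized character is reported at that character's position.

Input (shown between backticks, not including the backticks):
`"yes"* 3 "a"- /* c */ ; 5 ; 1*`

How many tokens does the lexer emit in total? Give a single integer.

pos=0: enter STRING mode
pos=0: emit STR "yes" (now at pos=5)
pos=5: emit STAR '*'
pos=7: emit NUM '3' (now at pos=8)
pos=9: enter STRING mode
pos=9: emit STR "a" (now at pos=12)
pos=12: emit MINUS '-'
pos=14: enter COMMENT mode (saw '/*')
exit COMMENT mode (now at pos=21)
pos=22: emit SEMI ';'
pos=24: emit NUM '5' (now at pos=25)
pos=26: emit SEMI ';'
pos=28: emit NUM '1' (now at pos=29)
pos=29: emit STAR '*'
DONE. 10 tokens: [STR, STAR, NUM, STR, MINUS, SEMI, NUM, SEMI, NUM, STAR]

Answer: 10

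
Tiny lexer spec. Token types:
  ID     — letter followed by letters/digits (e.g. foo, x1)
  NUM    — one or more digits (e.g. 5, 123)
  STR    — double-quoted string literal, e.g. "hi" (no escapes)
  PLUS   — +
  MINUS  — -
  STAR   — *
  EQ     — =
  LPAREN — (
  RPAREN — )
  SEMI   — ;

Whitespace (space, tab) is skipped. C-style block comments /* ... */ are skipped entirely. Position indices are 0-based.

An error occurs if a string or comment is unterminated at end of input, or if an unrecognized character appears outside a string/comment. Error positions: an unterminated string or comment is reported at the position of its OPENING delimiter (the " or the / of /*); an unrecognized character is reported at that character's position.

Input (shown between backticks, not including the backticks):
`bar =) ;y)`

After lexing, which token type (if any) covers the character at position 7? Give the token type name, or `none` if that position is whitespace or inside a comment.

Answer: SEMI

Derivation:
pos=0: emit ID 'bar' (now at pos=3)
pos=4: emit EQ '='
pos=5: emit RPAREN ')'
pos=7: emit SEMI ';'
pos=8: emit ID 'y' (now at pos=9)
pos=9: emit RPAREN ')'
DONE. 6 tokens: [ID, EQ, RPAREN, SEMI, ID, RPAREN]
Position 7: char is ';' -> SEMI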